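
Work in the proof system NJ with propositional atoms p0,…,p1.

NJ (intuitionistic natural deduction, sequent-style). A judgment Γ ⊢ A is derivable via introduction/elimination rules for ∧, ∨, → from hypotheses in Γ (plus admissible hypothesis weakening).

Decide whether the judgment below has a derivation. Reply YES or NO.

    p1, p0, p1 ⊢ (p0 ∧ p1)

Derivation trace:
[Wk] p1, p0, p1 ⊢ (p0 ∧ p1)
  [∧I] p1, p0 ⊢ (p0 ∧ p1)
    [Ax] p0 ⊢ p0
    [Ax] p1 ⊢ p1

Result: YES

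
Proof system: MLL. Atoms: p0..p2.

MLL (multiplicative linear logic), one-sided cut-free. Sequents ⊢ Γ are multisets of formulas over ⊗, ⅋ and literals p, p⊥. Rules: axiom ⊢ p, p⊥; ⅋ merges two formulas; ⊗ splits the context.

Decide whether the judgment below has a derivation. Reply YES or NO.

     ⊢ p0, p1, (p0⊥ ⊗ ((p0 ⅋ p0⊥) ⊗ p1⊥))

Derivation (root first):
[⊗]  ⊢ p0, p1, (p0⊥ ⊗ ((p0 ⅋ p0⊥) ⊗ p1⊥))
  [Ax]  ⊢ p0, p0⊥
  [⊗]  ⊢ p1, ((p0 ⅋ p0⊥) ⊗ p1⊥)
    [⅋]  ⊢ (p0 ⅋ p0⊥)
      [Ax]  ⊢ p0, p0⊥
    [Ax]  ⊢ p1, p1⊥

Result: YES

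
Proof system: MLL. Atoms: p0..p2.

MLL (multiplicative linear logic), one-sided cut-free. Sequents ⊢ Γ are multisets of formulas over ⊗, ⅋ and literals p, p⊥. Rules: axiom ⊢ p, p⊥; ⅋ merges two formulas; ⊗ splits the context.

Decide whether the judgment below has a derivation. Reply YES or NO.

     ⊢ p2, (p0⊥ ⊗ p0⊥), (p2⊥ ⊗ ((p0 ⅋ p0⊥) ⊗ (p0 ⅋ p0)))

Proof tree:
[⊗]  ⊢ p2, (p0⊥ ⊗ p0⊥), (p2⊥ ⊗ ((p0 ⅋ p0⊥) ⊗ (p0 ⅋ p0)))
  [Ax]  ⊢ p2, p2⊥
  [⊗]  ⊢ (p0⊥ ⊗ p0⊥), ((p0 ⅋ p0⊥) ⊗ (p0 ⅋ p0))
    [⅋]  ⊢ (p0 ⅋ p0⊥)
      [Ax]  ⊢ p0, p0⊥
    [⅋]  ⊢ (p0⊥ ⊗ p0⊥), (p0 ⅋ p0)
      [⊗]  ⊢ p0, p0, (p0⊥ ⊗ p0⊥)
        [Ax]  ⊢ p0, p0⊥
        [Ax]  ⊢ p0, p0⊥

Result: YES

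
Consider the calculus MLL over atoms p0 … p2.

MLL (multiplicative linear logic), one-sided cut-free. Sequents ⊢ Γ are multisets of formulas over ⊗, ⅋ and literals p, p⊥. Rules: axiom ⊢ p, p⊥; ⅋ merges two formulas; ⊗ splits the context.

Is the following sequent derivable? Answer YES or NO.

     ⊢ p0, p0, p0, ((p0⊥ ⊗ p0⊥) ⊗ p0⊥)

Proof tree:
[⊗]  ⊢ p0, p0, p0, ((p0⊥ ⊗ p0⊥) ⊗ p0⊥)
  [⊗]  ⊢ p0, p0, (p0⊥ ⊗ p0⊥)
    [Ax]  ⊢ p0, p0⊥
    [Ax]  ⊢ p0, p0⊥
  [Ax]  ⊢ p0, p0⊥

Result: YES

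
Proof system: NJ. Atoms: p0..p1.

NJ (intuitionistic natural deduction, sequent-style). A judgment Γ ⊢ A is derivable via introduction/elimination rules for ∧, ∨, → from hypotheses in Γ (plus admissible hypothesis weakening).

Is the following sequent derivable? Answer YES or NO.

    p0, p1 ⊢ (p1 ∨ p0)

Derivation (root first):
[Wk] p0, p1 ⊢ (p1 ∨ p0)
  [∨I₂] p0 ⊢ (p1 ∨ p0)
    [Ax] p0 ⊢ p0

Result: YES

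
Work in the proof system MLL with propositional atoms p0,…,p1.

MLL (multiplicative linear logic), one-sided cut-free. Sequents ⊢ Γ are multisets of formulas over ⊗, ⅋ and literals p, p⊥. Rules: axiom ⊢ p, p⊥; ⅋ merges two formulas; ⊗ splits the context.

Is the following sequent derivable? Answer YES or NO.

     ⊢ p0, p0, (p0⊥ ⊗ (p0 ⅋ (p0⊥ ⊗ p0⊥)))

Derivation (root first):
[⊗]  ⊢ p0, p0, (p0⊥ ⊗ (p0 ⅋ (p0⊥ ⊗ p0⊥)))
  [Ax]  ⊢ p0, p0⊥
  [⅋]  ⊢ p0, (p0 ⅋ (p0⊥ ⊗ p0⊥))
    [⊗]  ⊢ p0, p0, (p0⊥ ⊗ p0⊥)
      [Ax]  ⊢ p0, p0⊥
      [Ax]  ⊢ p0, p0⊥

Result: YES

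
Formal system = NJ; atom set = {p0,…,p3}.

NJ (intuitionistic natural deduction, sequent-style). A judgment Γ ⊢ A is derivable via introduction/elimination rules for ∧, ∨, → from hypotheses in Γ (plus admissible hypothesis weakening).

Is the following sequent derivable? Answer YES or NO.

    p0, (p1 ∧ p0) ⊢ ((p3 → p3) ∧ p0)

Derivation trace:
[Wk] p0, (p1 ∧ p0) ⊢ ((p3 → p3) ∧ p0)
  [∧I] p0 ⊢ ((p3 → p3) ∧ p0)
    [→I]  ⊢ (p3 → p3)
      [Ax] p3 ⊢ p3
    [Ax] p0 ⊢ p0

Result: YES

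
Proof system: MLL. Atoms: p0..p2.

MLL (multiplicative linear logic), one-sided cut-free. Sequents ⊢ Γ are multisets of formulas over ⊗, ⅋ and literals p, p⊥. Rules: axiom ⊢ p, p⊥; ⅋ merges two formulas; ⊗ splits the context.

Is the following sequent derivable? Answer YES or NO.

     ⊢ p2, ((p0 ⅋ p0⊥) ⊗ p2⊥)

Derivation trace:
[⊗]  ⊢ p2, ((p0 ⅋ p0⊥) ⊗ p2⊥)
  [⅋]  ⊢ (p0 ⅋ p0⊥)
    [Ax]  ⊢ p0, p0⊥
  [Ax]  ⊢ p2, p2⊥

Result: YES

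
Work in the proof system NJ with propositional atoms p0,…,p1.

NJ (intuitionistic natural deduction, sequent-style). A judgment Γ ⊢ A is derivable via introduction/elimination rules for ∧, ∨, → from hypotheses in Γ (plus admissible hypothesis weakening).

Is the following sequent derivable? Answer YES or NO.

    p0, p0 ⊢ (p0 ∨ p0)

Derivation trace:
[Wk] p0, p0 ⊢ (p0 ∨ p0)
  [∨I₂] p0 ⊢ (p0 ∨ p0)
    [Ax] p0 ⊢ p0

Result: YES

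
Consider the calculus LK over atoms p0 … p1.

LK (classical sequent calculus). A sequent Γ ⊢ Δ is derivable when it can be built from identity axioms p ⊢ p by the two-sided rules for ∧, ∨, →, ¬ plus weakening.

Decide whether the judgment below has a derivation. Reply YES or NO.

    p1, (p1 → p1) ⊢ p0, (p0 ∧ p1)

Search for a countermodel by truth-table:
  v=00: Γ:[p1=F, (p1 → p1)=T] Δ:[p0=F, (p0 ∧ p1)=F] refutes=False
  v=01: Γ:[p1=T, (p1 → p1)=T] Δ:[p0=F, (p0 ∧ p1)=F] refutes=True  ← countermodel

Result: NO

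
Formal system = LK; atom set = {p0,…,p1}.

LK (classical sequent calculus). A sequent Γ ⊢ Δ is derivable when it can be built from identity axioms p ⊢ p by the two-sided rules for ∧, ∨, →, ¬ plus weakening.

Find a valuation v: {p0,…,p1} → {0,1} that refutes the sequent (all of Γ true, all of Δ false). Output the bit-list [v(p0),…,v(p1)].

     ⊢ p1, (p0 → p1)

Truth-table refutation:
  v=00: Γ:[] Δ:[p1=F, (p0 → p1)=T] refutes=False
  v=01: Γ:[] Δ:[p1=T, (p0 → p1)=T] refutes=False
  v=10: Γ:[] Δ:[p1=F, (p0 → p1)=F] refutes=True  ← countermodel

Result: [1, 0]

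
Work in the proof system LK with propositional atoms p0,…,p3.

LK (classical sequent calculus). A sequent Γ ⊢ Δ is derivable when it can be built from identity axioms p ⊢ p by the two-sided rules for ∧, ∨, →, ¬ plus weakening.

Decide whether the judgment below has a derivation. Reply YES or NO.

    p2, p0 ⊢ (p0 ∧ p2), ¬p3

Proof tree:
[¬R] p2, p0 ⊢ (p0 ∧ p2), ¬p3
  [WL] p2, p0, p3 ⊢ (p0 ∧ p2)
    [∧R] p2, p0 ⊢ (p0 ∧ p2)
      [Ax] p0 ⊢ p0
      [Ax] p2 ⊢ p2

Result: YES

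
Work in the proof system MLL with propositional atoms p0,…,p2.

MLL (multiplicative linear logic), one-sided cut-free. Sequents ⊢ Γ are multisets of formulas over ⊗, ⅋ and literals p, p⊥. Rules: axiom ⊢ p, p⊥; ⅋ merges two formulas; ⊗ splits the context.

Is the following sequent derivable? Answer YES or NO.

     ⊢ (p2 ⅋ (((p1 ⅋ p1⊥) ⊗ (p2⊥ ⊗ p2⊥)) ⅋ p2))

Derivation trace:
[⅋]  ⊢ (p2 ⅋ (((p1 ⅋ p1⊥) ⊗ (p2⊥ ⊗ p2⊥)) ⅋ p2))
  [⅋]  ⊢ p2, (((p1 ⅋ p1⊥) ⊗ (p2⊥ ⊗ p2⊥)) ⅋ p2)
    [⊗]  ⊢ p2, p2, ((p1 ⅋ p1⊥) ⊗ (p2⊥ ⊗ p2⊥))
      [⅋]  ⊢ (p1 ⅋ p1⊥)
        [Ax]  ⊢ p1, p1⊥
      [⊗]  ⊢ p2, p2, (p2⊥ ⊗ p2⊥)
        [Ax]  ⊢ p2, p2⊥
        [Ax]  ⊢ p2, p2⊥

Result: YES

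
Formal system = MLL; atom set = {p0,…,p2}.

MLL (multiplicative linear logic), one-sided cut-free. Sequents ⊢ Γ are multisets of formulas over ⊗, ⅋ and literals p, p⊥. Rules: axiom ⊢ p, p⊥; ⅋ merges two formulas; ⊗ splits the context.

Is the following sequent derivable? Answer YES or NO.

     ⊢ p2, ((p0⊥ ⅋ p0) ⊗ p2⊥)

Derivation (root first):
[⊗]  ⊢ p2, ((p0⊥ ⅋ p0) ⊗ p2⊥)
  [⅋]  ⊢ (p0⊥ ⅋ p0)
    [Ax]  ⊢ p0, p0⊥
  [Ax]  ⊢ p2, p2⊥

Result: YES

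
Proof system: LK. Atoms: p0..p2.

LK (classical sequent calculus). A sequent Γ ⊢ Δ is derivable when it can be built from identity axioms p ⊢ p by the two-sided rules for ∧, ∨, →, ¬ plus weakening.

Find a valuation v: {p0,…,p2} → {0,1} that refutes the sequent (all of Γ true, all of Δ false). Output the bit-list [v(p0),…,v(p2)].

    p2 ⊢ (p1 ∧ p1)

Search for a countermodel by truth-table:
  v=000: Γ:[p2=F] Δ:[(p1 ∧ p1)=F] refutes=False
  v=001: Γ:[p2=T] Δ:[(p1 ∧ p1)=F] refutes=True  ← countermodel

Result: [0, 0, 1]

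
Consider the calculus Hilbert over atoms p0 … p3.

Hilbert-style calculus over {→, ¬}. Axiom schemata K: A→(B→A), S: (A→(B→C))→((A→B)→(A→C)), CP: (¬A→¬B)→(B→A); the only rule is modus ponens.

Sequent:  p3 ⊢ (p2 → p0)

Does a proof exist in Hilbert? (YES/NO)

Search for a countermodel by truth-table:
  v=0000: Γ:[p3=F] Δ:[(p2 → p0)=T] refutes=False
  v=0001: Γ:[p3=T] Δ:[(p2 → p0)=T] refutes=False
  v=0010: Γ:[p3=F] Δ:[(p2 → p0)=F] refutes=False
  v=0011: Γ:[p3=T] Δ:[(p2 → p0)=F] refutes=True  ← countermodel

Result: NO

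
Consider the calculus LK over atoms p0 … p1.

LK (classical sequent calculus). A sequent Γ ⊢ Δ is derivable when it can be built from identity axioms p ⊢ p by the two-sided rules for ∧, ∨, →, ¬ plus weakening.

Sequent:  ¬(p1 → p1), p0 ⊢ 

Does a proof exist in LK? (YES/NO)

Derivation (root first):
[WL] ¬(p1 → p1), p0 ⊢ 
  [¬L] ¬(p1 → p1) ⊢ 
    [→R]  ⊢ (p1 → p1)
      [Ax] p1 ⊢ p1

Result: YES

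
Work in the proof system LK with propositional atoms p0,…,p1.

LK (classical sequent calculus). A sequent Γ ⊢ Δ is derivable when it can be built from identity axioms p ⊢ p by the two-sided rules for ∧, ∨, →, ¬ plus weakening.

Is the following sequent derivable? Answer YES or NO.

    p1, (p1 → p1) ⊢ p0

Truth-table refutation:
  v=00: Γ:[p1=F, (p1 → p1)=T] Δ:[p0=F] refutes=False
  v=01: Γ:[p1=T, (p1 → p1)=T] Δ:[p0=F] refutes=True  ← countermodel

Result: NO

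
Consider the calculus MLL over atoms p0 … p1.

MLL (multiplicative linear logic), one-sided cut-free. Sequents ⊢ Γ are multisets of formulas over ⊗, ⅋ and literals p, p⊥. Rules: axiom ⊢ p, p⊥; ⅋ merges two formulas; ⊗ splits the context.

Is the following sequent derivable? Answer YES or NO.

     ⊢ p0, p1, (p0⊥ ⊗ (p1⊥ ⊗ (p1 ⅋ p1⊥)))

Derivation trace:
[⊗]  ⊢ p0, p1, (p0⊥ ⊗ (p1⊥ ⊗ (p1 ⅋ p1⊥)))
  [Ax]  ⊢ p0, p0⊥
  [⊗]  ⊢ p1, (p1⊥ ⊗ (p1 ⅋ p1⊥))
    [Ax]  ⊢ p1, p1⊥
    [⅋]  ⊢ (p1 ⅋ p1⊥)
      [Ax]  ⊢ p1, p1⊥

Result: YES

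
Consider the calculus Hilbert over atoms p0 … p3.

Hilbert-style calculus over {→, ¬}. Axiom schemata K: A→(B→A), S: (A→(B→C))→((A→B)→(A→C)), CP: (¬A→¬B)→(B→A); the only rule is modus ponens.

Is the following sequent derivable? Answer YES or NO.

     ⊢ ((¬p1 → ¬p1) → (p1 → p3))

Truth-table refutation:
  v=0000: Γ:[] Δ:[((¬p1 → ¬p1) → (p1 → p3))=T] refutes=False
  v=0001: Γ:[] Δ:[((¬p1 → ¬p1) → (p1 → p3))=T] refutes=False
  v=0010: Γ:[] Δ:[((¬p1 → ¬p1) → (p1 → p3))=T] refutes=False
  v=0011: Γ:[] Δ:[((¬p1 → ¬p1) → (p1 → p3))=T] refutes=False
  v=0100: Γ:[] Δ:[((¬p1 → ¬p1) → (p1 → p3))=F] refutes=True  ← countermodel

Result: NO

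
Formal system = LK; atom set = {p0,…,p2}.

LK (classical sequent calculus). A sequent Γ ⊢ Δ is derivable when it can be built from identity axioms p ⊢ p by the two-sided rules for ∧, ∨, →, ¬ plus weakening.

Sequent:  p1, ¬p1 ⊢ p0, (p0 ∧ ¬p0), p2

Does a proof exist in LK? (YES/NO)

Derivation trace:
[WR] p1, ¬p1 ⊢ p0, (p0 ∧ ¬p0), p2
  [∧R] p1, ¬p1 ⊢ p0, (p0 ∧ ¬p0)
    [WR] p1, ¬p1 ⊢ p0
      [¬L] p1, ¬p1 ⊢ 
        [Ax] p1 ⊢ p1
    [¬R]  ⊢ p0, ¬p0
      [Ax] p0 ⊢ p0

Result: YES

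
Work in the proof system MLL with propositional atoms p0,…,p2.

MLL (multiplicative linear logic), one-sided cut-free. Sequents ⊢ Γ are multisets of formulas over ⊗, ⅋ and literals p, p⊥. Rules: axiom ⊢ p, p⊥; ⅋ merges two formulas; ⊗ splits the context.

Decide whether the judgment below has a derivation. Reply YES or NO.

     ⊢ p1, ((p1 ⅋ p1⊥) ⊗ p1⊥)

Proof tree:
[⊗]  ⊢ p1, ((p1 ⅋ p1⊥) ⊗ p1⊥)
  [⅋]  ⊢ (p1 ⅋ p1⊥)
    [Ax]  ⊢ p1, p1⊥
  [Ax]  ⊢ p1, p1⊥

Result: YES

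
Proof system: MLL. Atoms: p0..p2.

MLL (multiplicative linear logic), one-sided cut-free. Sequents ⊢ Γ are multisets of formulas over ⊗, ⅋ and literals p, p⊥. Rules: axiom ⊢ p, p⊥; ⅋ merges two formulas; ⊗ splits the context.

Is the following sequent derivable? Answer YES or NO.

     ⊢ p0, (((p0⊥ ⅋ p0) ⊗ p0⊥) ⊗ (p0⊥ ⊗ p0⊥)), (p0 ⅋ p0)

Derivation (root first):
[⅋]  ⊢ p0, (((p0⊥ ⅋ p0) ⊗ p0⊥) ⊗ (p0⊥ ⊗ p0⊥)), (p0 ⅋ p0)
  [⊗]  ⊢ p0, p0, p0, (((p0⊥ ⅋ p0) ⊗ p0⊥) ⊗ (p0⊥ ⊗ p0⊥))
    [⊗]  ⊢ p0, ((p0⊥ ⅋ p0) ⊗ p0⊥)
      [⅋]  ⊢ (p0⊥ ⅋ p0)
        [Ax]  ⊢ p0, p0⊥
      [Ax]  ⊢ p0, p0⊥
    [⊗]  ⊢ p0, p0, (p0⊥ ⊗ p0⊥)
      [Ax]  ⊢ p0, p0⊥
      [Ax]  ⊢ p0, p0⊥

Result: YES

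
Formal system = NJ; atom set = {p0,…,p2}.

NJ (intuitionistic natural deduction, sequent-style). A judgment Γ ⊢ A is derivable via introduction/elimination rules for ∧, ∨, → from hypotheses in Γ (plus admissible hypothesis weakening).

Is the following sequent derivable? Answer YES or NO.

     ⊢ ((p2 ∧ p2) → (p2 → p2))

Derivation trace:
[→I]  ⊢ ((p2 ∧ p2) → (p2 → p2))
  [→I] (p2 ∧ p2) ⊢ (p2 → p2)
    [Wk] p2, (p2 ∧ p2) ⊢ p2
      [Ax] p2 ⊢ p2

Result: YES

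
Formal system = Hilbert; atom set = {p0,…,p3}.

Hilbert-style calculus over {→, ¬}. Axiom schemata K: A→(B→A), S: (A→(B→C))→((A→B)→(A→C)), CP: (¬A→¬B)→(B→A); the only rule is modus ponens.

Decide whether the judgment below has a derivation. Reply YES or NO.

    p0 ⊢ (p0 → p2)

Enumerate valuations to refute Γ ⊢ Δ:
  v=0000: Γ:[p0=F] Δ:[(p0 → p2)=T] refutes=False
  v=0001: Γ:[p0=F] Δ:[(p0 → p2)=T] refutes=False
  v=0010: Γ:[p0=F] Δ:[(p0 → p2)=T] refutes=False
  v=0011: Γ:[p0=F] Δ:[(p0 → p2)=T] refutes=False
  v=0100: Γ:[p0=F] Δ:[(p0 → p2)=T] refutes=False
  v=0101: Γ:[p0=F] Δ:[(p0 → p2)=T] refutes=False
  v=0110: Γ:[p0=F] Δ:[(p0 → p2)=T] refutes=False
  v=0111: Γ:[p0=F] Δ:[(p0 → p2)=T] refutes=False
  v=1000: Γ:[p0=T] Δ:[(p0 → p2)=F] refutes=True  ← countermodel

Result: NO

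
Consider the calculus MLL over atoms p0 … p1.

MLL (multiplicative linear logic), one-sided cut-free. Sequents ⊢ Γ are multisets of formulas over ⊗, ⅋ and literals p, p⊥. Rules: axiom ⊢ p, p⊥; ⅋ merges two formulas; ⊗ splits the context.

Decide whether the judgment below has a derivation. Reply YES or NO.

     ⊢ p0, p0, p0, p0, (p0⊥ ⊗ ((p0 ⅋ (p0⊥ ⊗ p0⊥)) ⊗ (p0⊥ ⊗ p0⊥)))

Derivation (root first):
[⊗]  ⊢ p0, p0, p0, p0, (p0⊥ ⊗ ((p0 ⅋ (p0⊥ ⊗ p0⊥)) ⊗ (p0⊥ ⊗ p0⊥)))
  [Ax]  ⊢ p0, p0⊥
  [⊗]  ⊢ p0, p0, p0, ((p0 ⅋ (p0⊥ ⊗ p0⊥)) ⊗ (p0⊥ ⊗ p0⊥))
    [⅋]  ⊢ p0, (p0 ⅋ (p0⊥ ⊗ p0⊥))
      [⊗]  ⊢ p0, p0, (p0⊥ ⊗ p0⊥)
        [Ax]  ⊢ p0, p0⊥
        [Ax]  ⊢ p0, p0⊥
    [⊗]  ⊢ p0, p0, (p0⊥ ⊗ p0⊥)
      [Ax]  ⊢ p0, p0⊥
      [Ax]  ⊢ p0, p0⊥

Result: YES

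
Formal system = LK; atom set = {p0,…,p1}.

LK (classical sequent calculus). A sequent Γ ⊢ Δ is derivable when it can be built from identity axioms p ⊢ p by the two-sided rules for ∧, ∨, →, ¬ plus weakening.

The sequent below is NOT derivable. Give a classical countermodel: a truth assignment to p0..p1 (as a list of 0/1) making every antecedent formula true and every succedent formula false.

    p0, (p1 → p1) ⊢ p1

Enumerate valuations to refute Γ ⊢ Δ:
  v=00: Γ:[p0=F, (p1 → p1)=T] Δ:[p1=F] refutes=False
  v=01: Γ:[p0=F, (p1 → p1)=T] Δ:[p1=T] refutes=False
  v=10: Γ:[p0=T, (p1 → p1)=T] Δ:[p1=F] refutes=True  ← countermodel

Result: [1, 0]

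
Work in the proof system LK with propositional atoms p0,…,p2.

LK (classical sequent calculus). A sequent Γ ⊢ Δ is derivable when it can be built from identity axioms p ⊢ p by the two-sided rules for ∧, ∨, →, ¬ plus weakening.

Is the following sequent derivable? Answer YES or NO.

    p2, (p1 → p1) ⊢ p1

Search for a countermodel by truth-table:
  v=000: Γ:[p2=F, (p1 → p1)=T] Δ:[p1=F] refutes=False
  v=001: Γ:[p2=T, (p1 → p1)=T] Δ:[p1=F] refutes=True  ← countermodel

Result: NO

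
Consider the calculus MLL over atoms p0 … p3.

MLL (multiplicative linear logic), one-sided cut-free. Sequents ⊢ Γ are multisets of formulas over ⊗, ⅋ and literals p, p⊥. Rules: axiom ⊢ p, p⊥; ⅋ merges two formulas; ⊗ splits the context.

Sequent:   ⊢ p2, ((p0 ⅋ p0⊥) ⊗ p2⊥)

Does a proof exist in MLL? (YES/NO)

Derivation (root first):
[⊗]  ⊢ p2, ((p0 ⅋ p0⊥) ⊗ p2⊥)
  [⅋]  ⊢ (p0 ⅋ p0⊥)
    [Ax]  ⊢ p0, p0⊥
  [Ax]  ⊢ p2, p2⊥

Result: YES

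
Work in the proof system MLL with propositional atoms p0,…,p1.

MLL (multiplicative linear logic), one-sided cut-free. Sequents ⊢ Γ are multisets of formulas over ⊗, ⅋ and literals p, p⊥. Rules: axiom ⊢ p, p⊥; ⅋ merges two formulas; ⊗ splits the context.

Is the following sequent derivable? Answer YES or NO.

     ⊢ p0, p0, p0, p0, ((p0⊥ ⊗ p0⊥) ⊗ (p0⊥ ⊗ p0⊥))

Derivation trace:
[⊗]  ⊢ p0, p0, p0, p0, ((p0⊥ ⊗ p0⊥) ⊗ (p0⊥ ⊗ p0⊥))
  [⊗]  ⊢ p0, p0, (p0⊥ ⊗ p0⊥)
    [Ax]  ⊢ p0, p0⊥
    [Ax]  ⊢ p0, p0⊥
  [⊗]  ⊢ p0, p0, (p0⊥ ⊗ p0⊥)
    [Ax]  ⊢ p0, p0⊥
    [Ax]  ⊢ p0, p0⊥

Result: YES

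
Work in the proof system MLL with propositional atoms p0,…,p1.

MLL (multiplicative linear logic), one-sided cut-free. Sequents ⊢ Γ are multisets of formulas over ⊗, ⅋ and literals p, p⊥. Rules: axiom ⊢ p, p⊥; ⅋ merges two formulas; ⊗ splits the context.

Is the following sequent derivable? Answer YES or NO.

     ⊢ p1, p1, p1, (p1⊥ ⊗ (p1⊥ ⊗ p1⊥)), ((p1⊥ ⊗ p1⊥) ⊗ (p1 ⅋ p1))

Derivation (root first):
[⊗]  ⊢ p1, p1, p1, (p1⊥ ⊗ (p1⊥ ⊗ p1⊥)), ((p1⊥ ⊗ p1⊥) ⊗ (p1 ⅋ p1))
  [⊗]  ⊢ p1, p1, (p1⊥ ⊗ p1⊥)
    [Ax]  ⊢ p1, p1⊥
    [Ax]  ⊢ p1, p1⊥
  [⅋]  ⊢ p1, (p1⊥ ⊗ (p1⊥ ⊗ p1⊥)), (p1 ⅋ p1)
    [⊗]  ⊢ p1, p1, p1, (p1⊥ ⊗ (p1⊥ ⊗ p1⊥))
      [Ax]  ⊢ p1, p1⊥
      [⊗]  ⊢ p1, p1, (p1⊥ ⊗ p1⊥)
        [Ax]  ⊢ p1, p1⊥
        [Ax]  ⊢ p1, p1⊥

Result: YES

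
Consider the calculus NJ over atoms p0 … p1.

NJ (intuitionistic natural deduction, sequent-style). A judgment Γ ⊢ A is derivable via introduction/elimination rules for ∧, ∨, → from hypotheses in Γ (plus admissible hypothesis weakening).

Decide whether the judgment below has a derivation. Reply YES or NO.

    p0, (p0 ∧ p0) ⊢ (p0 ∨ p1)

Derivation trace:
[Wk] p0, (p0 ∧ p0) ⊢ (p0 ∨ p1)
  [∨I₁] p0 ⊢ (p0 ∨ p1)
    [Ax] p0 ⊢ p0

Result: YES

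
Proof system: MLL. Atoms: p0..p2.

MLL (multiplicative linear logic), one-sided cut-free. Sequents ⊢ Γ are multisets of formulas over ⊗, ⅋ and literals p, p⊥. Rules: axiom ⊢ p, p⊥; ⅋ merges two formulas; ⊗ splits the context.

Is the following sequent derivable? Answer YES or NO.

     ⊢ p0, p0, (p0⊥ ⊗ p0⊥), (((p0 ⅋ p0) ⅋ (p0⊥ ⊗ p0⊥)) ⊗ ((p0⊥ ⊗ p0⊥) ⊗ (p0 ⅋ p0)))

Derivation (root first):
[⊗]  ⊢ p0, p0, (p0⊥ ⊗ p0⊥), (((p0 ⅋ p0) ⅋ (p0⊥ ⊗ p0⊥)) ⊗ ((p0⊥ ⊗ p0⊥) ⊗ (p0 ⅋ p0)))
  [⅋]  ⊢ ((p0 ⅋ p0) ⅋ (p0⊥ ⊗ p0⊥))
    [⅋]  ⊢ (p0⊥ ⊗ p0⊥), (p0 ⅋ p0)
      [⊗]  ⊢ p0, p0, (p0⊥ ⊗ p0⊥)
        [Ax]  ⊢ p0, p0⊥
        [Ax]  ⊢ p0, p0⊥
  [⊗]  ⊢ p0, p0, (p0⊥ ⊗ p0⊥), ((p0⊥ ⊗ p0⊥) ⊗ (p0 ⅋ p0))
    [⊗]  ⊢ p0, p0, (p0⊥ ⊗ p0⊥)
      [Ax]  ⊢ p0, p0⊥
      [Ax]  ⊢ p0, p0⊥
    [⅋]  ⊢ (p0⊥ ⊗ p0⊥), (p0 ⅋ p0)
      [⊗]  ⊢ p0, p0, (p0⊥ ⊗ p0⊥)
        [Ax]  ⊢ p0, p0⊥
        [Ax]  ⊢ p0, p0⊥

Result: YES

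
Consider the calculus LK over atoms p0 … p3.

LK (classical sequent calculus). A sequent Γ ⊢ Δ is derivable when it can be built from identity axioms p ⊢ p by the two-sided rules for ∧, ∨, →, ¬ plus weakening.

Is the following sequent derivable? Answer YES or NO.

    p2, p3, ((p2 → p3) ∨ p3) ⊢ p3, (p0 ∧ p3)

Proof tree:
[∧R] p2, p3, ((p2 → p3) ∨ p3) ⊢ p3, (p0 ∧ p3)
  [∨L] p2, ((p2 → p3) ∨ p3) ⊢ p3, p0
    [→L] p2, (p2 → p3) ⊢ p3
      [Ax] p2 ⊢ p2
      [Ax] p3 ⊢ p3
    [WR] p3 ⊢ p3, p0
      [Ax] p3 ⊢ p3
  [Ax] p3 ⊢ p3

Result: YES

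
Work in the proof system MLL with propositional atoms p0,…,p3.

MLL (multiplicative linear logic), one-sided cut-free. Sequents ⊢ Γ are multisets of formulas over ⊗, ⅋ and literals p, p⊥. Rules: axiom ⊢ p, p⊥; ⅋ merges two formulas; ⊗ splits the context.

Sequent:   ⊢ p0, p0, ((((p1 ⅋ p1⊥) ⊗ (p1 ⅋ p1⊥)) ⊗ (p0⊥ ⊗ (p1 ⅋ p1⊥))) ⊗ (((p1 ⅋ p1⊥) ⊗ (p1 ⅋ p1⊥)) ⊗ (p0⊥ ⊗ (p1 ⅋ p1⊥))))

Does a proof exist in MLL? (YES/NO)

Derivation (root first):
[⊗]  ⊢ p0, p0, ((((p1 ⅋ p1⊥) ⊗ (p1 ⅋ p1⊥)) ⊗ (p0⊥ ⊗ (p1 ⅋ p1⊥))) ⊗ (((p1 ⅋ p1⊥) ⊗ (p1 ⅋ p1⊥)) ⊗ (p0⊥ ⊗ (p1 ⅋ p1⊥))))
  [⊗]  ⊢ p0, (((p1 ⅋ p1⊥) ⊗ (p1 ⅋ p1⊥)) ⊗ (p0⊥ ⊗ (p1 ⅋ p1⊥)))
    [⊗]  ⊢ ((p1 ⅋ p1⊥) ⊗ (p1 ⅋ p1⊥))
      [⅋]  ⊢ (p1 ⅋ p1⊥)
        [Ax]  ⊢ p1, p1⊥
      [⅋]  ⊢ (p1 ⅋ p1⊥)
        [Ax]  ⊢ p1, p1⊥
    [⊗]  ⊢ p0, (p0⊥ ⊗ (p1 ⅋ p1⊥))
      [Ax]  ⊢ p0, p0⊥
      [⅋]  ⊢ (p1 ⅋ p1⊥)
        [Ax]  ⊢ p1, p1⊥
  [⊗]  ⊢ p0, (((p1 ⅋ p1⊥) ⊗ (p1 ⅋ p1⊥)) ⊗ (p0⊥ ⊗ (p1 ⅋ p1⊥)))
    [⊗]  ⊢ ((p1 ⅋ p1⊥) ⊗ (p1 ⅋ p1⊥))
      [⅋]  ⊢ (p1 ⅋ p1⊥)
        [Ax]  ⊢ p1, p1⊥
      [⅋]  ⊢ (p1 ⅋ p1⊥)
        [Ax]  ⊢ p1, p1⊥
    [⊗]  ⊢ p0, (p0⊥ ⊗ (p1 ⅋ p1⊥))
      [Ax]  ⊢ p0, p0⊥
      [⅋]  ⊢ (p1 ⅋ p1⊥)
        [Ax]  ⊢ p1, p1⊥

Result: YES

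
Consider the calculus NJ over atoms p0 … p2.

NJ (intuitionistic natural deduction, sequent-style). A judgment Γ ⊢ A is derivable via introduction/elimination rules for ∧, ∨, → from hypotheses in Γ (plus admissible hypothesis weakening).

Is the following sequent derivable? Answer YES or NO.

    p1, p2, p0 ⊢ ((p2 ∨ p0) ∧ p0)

Proof tree:
[∧I] p1, p2, p0 ⊢ ((p2 ∨ p0) ∧ p0)
  [Wk] p0, p1 ⊢ (p2 ∨ p0)
    [∨I₂] p0 ⊢ (p2 ∨ p0)
      [Ax] p0 ⊢ p0
  [Wk] p0, p2 ⊢ p0
    [Ax] p0 ⊢ p0

Result: YES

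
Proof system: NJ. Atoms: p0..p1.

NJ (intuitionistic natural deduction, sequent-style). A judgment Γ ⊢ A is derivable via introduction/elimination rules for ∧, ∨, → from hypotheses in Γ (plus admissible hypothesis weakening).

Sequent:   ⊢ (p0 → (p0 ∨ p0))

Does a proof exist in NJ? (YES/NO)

Derivation (root first):
[→I]  ⊢ (p0 → (p0 ∨ p0))
  [∨I₁] p0 ⊢ (p0 ∨ p0)
    [Ax] p0 ⊢ p0

Result: YES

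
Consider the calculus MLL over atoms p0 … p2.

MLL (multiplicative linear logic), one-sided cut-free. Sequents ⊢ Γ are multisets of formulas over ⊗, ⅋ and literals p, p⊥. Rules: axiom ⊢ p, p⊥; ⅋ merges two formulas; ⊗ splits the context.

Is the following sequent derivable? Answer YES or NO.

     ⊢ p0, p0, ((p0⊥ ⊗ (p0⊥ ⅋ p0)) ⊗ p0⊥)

Proof tree:
[⊗]  ⊢ p0, p0, ((p0⊥ ⊗ (p0⊥ ⅋ p0)) ⊗ p0⊥)
  [⊗]  ⊢ p0, (p0⊥ ⊗ (p0⊥ ⅋ p0))
    [Ax]  ⊢ p0, p0⊥
    [⅋]  ⊢ (p0⊥ ⅋ p0)
      [Ax]  ⊢ p0, p0⊥
  [Ax]  ⊢ p0, p0⊥

Result: YES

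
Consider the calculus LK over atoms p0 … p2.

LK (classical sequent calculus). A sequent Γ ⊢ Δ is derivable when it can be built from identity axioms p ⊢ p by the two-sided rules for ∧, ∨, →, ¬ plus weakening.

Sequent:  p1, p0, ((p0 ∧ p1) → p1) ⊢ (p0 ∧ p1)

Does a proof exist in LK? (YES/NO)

Derivation (root first):
[→L] p1, p0, ((p0 ∧ p1) → p1) ⊢ (p0 ∧ p1)
  [∧R] p1, p0 ⊢ (p0 ∧ p1)
    [Ax] p0 ⊢ p0
    [Ax] p1 ⊢ p1
  [WL] p1, p0, p1 ⊢ (p0 ∧ p1)
    [∧R] p1, p0 ⊢ (p0 ∧ p1)
      [Ax] p0 ⊢ p0
      [Ax] p1 ⊢ p1

Result: YES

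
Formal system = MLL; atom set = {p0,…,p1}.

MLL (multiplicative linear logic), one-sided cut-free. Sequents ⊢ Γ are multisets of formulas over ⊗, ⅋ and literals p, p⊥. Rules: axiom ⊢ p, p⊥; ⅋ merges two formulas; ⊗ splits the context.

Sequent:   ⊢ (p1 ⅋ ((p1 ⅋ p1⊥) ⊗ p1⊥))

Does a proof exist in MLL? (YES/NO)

Derivation trace:
[⅋]  ⊢ (p1 ⅋ ((p1 ⅋ p1⊥) ⊗ p1⊥))
  [⊗]  ⊢ p1, ((p1 ⅋ p1⊥) ⊗ p1⊥)
    [⅋]  ⊢ (p1 ⅋ p1⊥)
      [Ax]  ⊢ p1, p1⊥
    [Ax]  ⊢ p1, p1⊥

Result: YES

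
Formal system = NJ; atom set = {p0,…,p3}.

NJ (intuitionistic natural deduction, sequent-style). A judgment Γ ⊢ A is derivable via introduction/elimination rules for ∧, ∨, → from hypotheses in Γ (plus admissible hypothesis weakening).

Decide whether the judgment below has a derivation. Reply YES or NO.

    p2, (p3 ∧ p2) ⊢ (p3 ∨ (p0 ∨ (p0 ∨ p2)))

Proof tree:
[∨I₂] p2, (p3 ∧ p2) ⊢ (p3 ∨ (p0 ∨ (p0 ∨ p2)))
  [∨I₂] p2, (p3 ∧ p2) ⊢ (p0 ∨ (p0 ∨ p2))
    [Wk] p2, (p3 ∧ p2) ⊢ (p0 ∨ p2)
      [∨I₂] p2 ⊢ (p0 ∨ p2)
        [Ax] p2 ⊢ p2

Result: YES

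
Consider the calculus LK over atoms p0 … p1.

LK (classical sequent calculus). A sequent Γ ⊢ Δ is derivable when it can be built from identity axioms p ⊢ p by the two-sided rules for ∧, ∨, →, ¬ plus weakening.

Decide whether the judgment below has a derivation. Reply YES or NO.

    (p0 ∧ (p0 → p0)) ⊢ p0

Proof tree:
[∧L] (p0 ∧ (p0 → p0)) ⊢ p0
  [→L] p0, (p0 → p0) ⊢ p0
    [Ax] p0 ⊢ p0
    [Ax] p0 ⊢ p0

Result: YES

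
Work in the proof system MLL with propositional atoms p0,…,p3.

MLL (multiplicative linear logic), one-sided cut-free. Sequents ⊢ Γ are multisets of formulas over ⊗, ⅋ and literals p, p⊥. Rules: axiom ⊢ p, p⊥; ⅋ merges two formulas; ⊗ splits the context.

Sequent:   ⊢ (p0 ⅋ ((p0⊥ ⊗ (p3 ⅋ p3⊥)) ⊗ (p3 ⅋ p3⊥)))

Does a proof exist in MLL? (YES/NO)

Derivation trace:
[⅋]  ⊢ (p0 ⅋ ((p0⊥ ⊗ (p3 ⅋ p3⊥)) ⊗ (p3 ⅋ p3⊥)))
  [⊗]  ⊢ p0, ((p0⊥ ⊗ (p3 ⅋ p3⊥)) ⊗ (p3 ⅋ p3⊥))
    [⊗]  ⊢ p0, (p0⊥ ⊗ (p3 ⅋ p3⊥))
      [Ax]  ⊢ p0, p0⊥
      [⅋]  ⊢ (p3 ⅋ p3⊥)
        [Ax]  ⊢ p3, p3⊥
    [⅋]  ⊢ (p3 ⅋ p3⊥)
      [Ax]  ⊢ p3, p3⊥

Result: YES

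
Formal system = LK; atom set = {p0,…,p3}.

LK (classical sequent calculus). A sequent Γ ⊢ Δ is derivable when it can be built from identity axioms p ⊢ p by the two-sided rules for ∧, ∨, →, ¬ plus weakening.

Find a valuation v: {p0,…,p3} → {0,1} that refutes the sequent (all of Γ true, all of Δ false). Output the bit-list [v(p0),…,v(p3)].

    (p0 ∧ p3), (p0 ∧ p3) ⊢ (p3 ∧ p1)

Enumerate valuations to refute Γ ⊢ Δ:
  v=0000: Γ:[(p0 ∧ p3)=F, (p0 ∧ p3)=F] Δ:[(p3 ∧ p1)=F] refutes=False
  v=0001: Γ:[(p0 ∧ p3)=F, (p0 ∧ p3)=F] Δ:[(p3 ∧ p1)=F] refutes=False
  v=0010: Γ:[(p0 ∧ p3)=F, (p0 ∧ p3)=F] Δ:[(p3 ∧ p1)=F] refutes=False
  v=0011: Γ:[(p0 ∧ p3)=F, (p0 ∧ p3)=F] Δ:[(p3 ∧ p1)=F] refutes=False
  v=0100: Γ:[(p0 ∧ p3)=F, (p0 ∧ p3)=F] Δ:[(p3 ∧ p1)=F] refutes=False
  v=0101: Γ:[(p0 ∧ p3)=F, (p0 ∧ p3)=F] Δ:[(p3 ∧ p1)=T] refutes=False
  v=0110: Γ:[(p0 ∧ p3)=F, (p0 ∧ p3)=F] Δ:[(p3 ∧ p1)=F] refutes=False
  v=0111: Γ:[(p0 ∧ p3)=F, (p0 ∧ p3)=F] Δ:[(p3 ∧ p1)=T] refutes=False
  v=1000: Γ:[(p0 ∧ p3)=F, (p0 ∧ p3)=F] Δ:[(p3 ∧ p1)=F] refutes=False
  v=1001: Γ:[(p0 ∧ p3)=T, (p0 ∧ p3)=T] Δ:[(p3 ∧ p1)=F] refutes=True  ← countermodel

Result: [1, 0, 0, 1]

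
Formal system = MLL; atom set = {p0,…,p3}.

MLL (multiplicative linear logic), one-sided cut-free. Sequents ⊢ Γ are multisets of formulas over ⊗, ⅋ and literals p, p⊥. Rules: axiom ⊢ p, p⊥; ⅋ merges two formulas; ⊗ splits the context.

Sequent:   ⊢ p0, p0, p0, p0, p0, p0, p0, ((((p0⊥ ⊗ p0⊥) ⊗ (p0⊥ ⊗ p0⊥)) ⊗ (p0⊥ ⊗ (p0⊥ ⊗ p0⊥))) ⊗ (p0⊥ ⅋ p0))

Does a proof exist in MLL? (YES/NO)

Proof tree:
[⊗]  ⊢ p0, p0, p0, p0, p0, p0, p0, ((((p0⊥ ⊗ p0⊥) ⊗ (p0⊥ ⊗ p0⊥)) ⊗ (p0⊥ ⊗ (p0⊥ ⊗ p0⊥))) ⊗ (p0⊥ ⅋ p0))
  [⊗]  ⊢ p0, p0, p0, p0, p0, p0, p0, (((p0⊥ ⊗ p0⊥) ⊗ (p0⊥ ⊗ p0⊥)) ⊗ (p0⊥ ⊗ (p0⊥ ⊗ p0⊥)))
    [⊗]  ⊢ p0, p0, p0, p0, ((p0⊥ ⊗ p0⊥) ⊗ (p0⊥ ⊗ p0⊥))
      [⊗]  ⊢ p0, p0, (p0⊥ ⊗ p0⊥)
        [Ax]  ⊢ p0, p0⊥
        [Ax]  ⊢ p0, p0⊥
      [⊗]  ⊢ p0, p0, (p0⊥ ⊗ p0⊥)
        [Ax]  ⊢ p0, p0⊥
        [Ax]  ⊢ p0, p0⊥
    [⊗]  ⊢ p0, p0, p0, (p0⊥ ⊗ (p0⊥ ⊗ p0⊥))
      [Ax]  ⊢ p0, p0⊥
      [⊗]  ⊢ p0, p0, (p0⊥ ⊗ p0⊥)
        [Ax]  ⊢ p0, p0⊥
        [Ax]  ⊢ p0, p0⊥
  [⅋]  ⊢ (p0⊥ ⅋ p0)
    [Ax]  ⊢ p0, p0⊥

Result: YES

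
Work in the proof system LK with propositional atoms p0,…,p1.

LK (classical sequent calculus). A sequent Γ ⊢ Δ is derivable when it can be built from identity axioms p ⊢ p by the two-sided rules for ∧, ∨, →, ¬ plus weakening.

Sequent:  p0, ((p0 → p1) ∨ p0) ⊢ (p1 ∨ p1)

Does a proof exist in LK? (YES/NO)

Truth-table refutation:
  v=00: Γ:[p0=F, ((p0 → p1) ∨ p0)=T] Δ:[(p1 ∨ p1)=F] refutes=False
  v=01: Γ:[p0=F, ((p0 → p1) ∨ p0)=T] Δ:[(p1 ∨ p1)=T] refutes=False
  v=10: Γ:[p0=T, ((p0 → p1) ∨ p0)=T] Δ:[(p1 ∨ p1)=F] refutes=True  ← countermodel

Result: NO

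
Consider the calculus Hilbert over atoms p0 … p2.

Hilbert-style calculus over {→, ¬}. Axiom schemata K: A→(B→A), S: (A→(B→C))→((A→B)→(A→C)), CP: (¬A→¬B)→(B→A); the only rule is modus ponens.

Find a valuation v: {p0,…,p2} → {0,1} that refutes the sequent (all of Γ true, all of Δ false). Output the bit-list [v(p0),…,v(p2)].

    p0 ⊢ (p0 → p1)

Truth-table refutation:
  v=000: Γ:[p0=F] Δ:[(p0 → p1)=T] refutes=False
  v=001: Γ:[p0=F] Δ:[(p0 → p1)=T] refutes=False
  v=010: Γ:[p0=F] Δ:[(p0 → p1)=T] refutes=False
  v=011: Γ:[p0=F] Δ:[(p0 → p1)=T] refutes=False
  v=100: Γ:[p0=T] Δ:[(p0 → p1)=F] refutes=True  ← countermodel

Result: [1, 0, 0]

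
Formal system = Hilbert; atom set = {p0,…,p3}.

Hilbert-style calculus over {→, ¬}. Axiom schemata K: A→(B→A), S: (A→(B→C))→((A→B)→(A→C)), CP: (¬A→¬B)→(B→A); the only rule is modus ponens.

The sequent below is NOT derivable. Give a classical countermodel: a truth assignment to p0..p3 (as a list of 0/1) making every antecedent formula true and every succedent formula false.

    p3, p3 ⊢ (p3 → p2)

Truth-table refutation:
  v=0000: Γ:[p3=F, p3=F] Δ:[(p3 → p2)=T] refutes=False
  v=0001: Γ:[p3=T, p3=T] Δ:[(p3 → p2)=F] refutes=True  ← countermodel

Result: [0, 0, 0, 1]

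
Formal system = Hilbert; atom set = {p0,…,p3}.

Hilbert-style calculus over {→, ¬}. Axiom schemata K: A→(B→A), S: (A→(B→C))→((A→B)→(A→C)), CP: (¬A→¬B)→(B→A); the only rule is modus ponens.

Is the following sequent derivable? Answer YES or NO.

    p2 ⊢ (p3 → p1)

Enumerate valuations to refute Γ ⊢ Δ:
  v=0000: Γ:[p2=F] Δ:[(p3 → p1)=T] refutes=False
  v=0001: Γ:[p2=F] Δ:[(p3 → p1)=F] refutes=False
  v=0010: Γ:[p2=T] Δ:[(p3 → p1)=T] refutes=False
  v=0011: Γ:[p2=T] Δ:[(p3 → p1)=F] refutes=True  ← countermodel

Result: NO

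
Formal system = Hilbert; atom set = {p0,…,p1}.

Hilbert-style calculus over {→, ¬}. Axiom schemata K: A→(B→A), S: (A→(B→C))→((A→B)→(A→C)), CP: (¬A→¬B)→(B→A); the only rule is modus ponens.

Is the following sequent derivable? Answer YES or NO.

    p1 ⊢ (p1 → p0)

Search for a countermodel by truth-table:
  v=00: Γ:[p1=F] Δ:[(p1 → p0)=T] refutes=False
  v=01: Γ:[p1=T] Δ:[(p1 → p0)=F] refutes=True  ← countermodel

Result: NO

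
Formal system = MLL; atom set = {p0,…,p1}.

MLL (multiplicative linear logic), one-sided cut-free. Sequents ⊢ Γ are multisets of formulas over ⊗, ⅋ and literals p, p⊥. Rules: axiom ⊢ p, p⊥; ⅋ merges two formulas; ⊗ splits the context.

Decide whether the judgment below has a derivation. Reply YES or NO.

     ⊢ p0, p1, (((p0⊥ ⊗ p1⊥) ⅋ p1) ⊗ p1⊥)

Proof tree:
[⊗]  ⊢ p0, p1, (((p0⊥ ⊗ p1⊥) ⅋ p1) ⊗ p1⊥)
  [⅋]  ⊢ p0, ((p0⊥ ⊗ p1⊥) ⅋ p1)
    [⊗]  ⊢ p0, p1, (p0⊥ ⊗ p1⊥)
      [Ax]  ⊢ p0, p0⊥
      [Ax]  ⊢ p1, p1⊥
  [Ax]  ⊢ p1, p1⊥

Result: YES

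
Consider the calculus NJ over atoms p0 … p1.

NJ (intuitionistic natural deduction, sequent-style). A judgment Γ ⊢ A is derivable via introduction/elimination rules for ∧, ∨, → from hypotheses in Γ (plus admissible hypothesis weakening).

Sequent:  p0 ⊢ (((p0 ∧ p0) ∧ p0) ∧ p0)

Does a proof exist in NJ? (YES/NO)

Proof tree:
[∧I] p0 ⊢ (((p0 ∧ p0) ∧ p0) ∧ p0)
  [∧I] p0 ⊢ ((p0 ∧ p0) ∧ p0)
    [∧I] p0 ⊢ (p0 ∧ p0)
      [Ax] p0 ⊢ p0
      [Ax] p0 ⊢ p0
    [Ax] p0 ⊢ p0
  [Ax] p0 ⊢ p0

Result: YES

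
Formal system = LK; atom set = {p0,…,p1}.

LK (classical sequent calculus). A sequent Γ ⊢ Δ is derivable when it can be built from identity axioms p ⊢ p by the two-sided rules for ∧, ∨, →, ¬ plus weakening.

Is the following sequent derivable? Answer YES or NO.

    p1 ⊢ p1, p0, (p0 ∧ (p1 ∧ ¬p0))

Derivation trace:
[∧R] p1 ⊢ p1, p0, (p0 ∧ (p1 ∧ ¬p0))
  [WR] p1 ⊢ p1, p0
    [Ax] p1 ⊢ p1
  [∧R] p1 ⊢ p0, (p1 ∧ ¬p0)
    [Ax] p1 ⊢ p1
    [¬R]  ⊢ p0, ¬p0
      [Ax] p0 ⊢ p0

Result: YES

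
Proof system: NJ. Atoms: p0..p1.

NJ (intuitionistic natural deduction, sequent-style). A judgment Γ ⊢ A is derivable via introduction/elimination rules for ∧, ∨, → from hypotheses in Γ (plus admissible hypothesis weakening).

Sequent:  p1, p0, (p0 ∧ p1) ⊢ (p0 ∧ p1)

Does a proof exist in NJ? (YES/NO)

Derivation (root first):
[Wk] p1, p0, (p0 ∧ p1) ⊢ (p0 ∧ p1)
  [∧I] p1, p0 ⊢ (p0 ∧ p1)
    [Ax] p0 ⊢ p0
    [Ax] p1 ⊢ p1

Result: YES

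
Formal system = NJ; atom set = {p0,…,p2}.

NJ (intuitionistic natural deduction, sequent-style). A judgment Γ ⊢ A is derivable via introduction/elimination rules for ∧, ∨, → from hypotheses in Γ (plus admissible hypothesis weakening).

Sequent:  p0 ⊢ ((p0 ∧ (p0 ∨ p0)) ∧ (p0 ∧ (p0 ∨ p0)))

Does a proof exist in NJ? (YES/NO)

Derivation trace:
[∧I] p0 ⊢ ((p0 ∧ (p0 ∨ p0)) ∧ (p0 ∧ (p0 ∨ p0)))
  [∧I] p0 ⊢ (p0 ∧ (p0 ∨ p0))
    [Ax] p0 ⊢ p0
    [∨I₁] p0 ⊢ (p0 ∨ p0)
      [Ax] p0 ⊢ p0
  [∧I] p0 ⊢ (p0 ∧ (p0 ∨ p0))
    [Ax] p0 ⊢ p0
    [∨I₁] p0 ⊢ (p0 ∨ p0)
      [Ax] p0 ⊢ p0

Result: YES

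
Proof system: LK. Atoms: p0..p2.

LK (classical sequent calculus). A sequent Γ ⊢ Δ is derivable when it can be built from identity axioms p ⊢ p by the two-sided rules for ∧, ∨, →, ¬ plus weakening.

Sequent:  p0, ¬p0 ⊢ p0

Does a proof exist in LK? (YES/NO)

Derivation trace:
[WR] p0, ¬p0 ⊢ p0
  [¬L] p0, ¬p0 ⊢ 
    [Ax] p0 ⊢ p0

Result: YES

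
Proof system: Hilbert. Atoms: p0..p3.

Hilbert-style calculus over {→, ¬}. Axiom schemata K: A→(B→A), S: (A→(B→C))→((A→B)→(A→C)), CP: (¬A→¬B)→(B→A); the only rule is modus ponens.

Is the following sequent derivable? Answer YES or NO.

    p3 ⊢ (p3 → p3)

Derivation (root first):
[MP] p3 ⊢ (p3 → p3)
  [MP]  ⊢ ((p3 → p3) → (p3 → p3))
    [S]  ⊢ ((p3 → (p3 → p3)) → ((p3 → p3) → (p3 → p3)))
    [K]  ⊢ (p3 → (p3 → p3))
  [MP] p3 ⊢ (p3 → p3)
    [MP]  ⊢ ((p3 → p3) → (p3 → p3))
      [S]  ⊢ ((p3 → (p3 → p3)) → ((p3 → p3) → (p3 → p3)))
      [K]  ⊢ (p3 → (p3 → p3))
    [MP] p3 ⊢ (p3 → p3)
      [K]  ⊢ (p3 → (p3 → p3))
      [Hyp] p3 ⊢ p3

Result: YES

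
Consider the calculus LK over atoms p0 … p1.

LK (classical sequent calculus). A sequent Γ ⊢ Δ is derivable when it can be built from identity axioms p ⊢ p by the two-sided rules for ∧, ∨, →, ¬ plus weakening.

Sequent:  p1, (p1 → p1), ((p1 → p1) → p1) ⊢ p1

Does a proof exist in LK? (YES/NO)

Derivation trace:
[→L] p1, (p1 → p1), ((p1 → p1) → p1) ⊢ p1
  [→R] (p1 → p1), p1 ⊢ (p1 → p1)
    [WL] p1, (p1 → p1), p1 ⊢ p1
      [→L] p1, (p1 → p1) ⊢ p1
        [Ax] p1 ⊢ p1
        [Ax] p1 ⊢ p1
  [WL] p1, (p1 → p1), p1 ⊢ p1
    [→L] p1, (p1 → p1) ⊢ p1
      [Ax] p1 ⊢ p1
      [Ax] p1 ⊢ p1

Result: YES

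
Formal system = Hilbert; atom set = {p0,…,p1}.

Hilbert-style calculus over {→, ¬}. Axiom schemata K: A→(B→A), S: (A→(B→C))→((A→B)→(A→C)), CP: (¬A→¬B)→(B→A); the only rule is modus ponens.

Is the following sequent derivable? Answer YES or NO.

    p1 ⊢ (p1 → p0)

Enumerate valuations to refute Γ ⊢ Δ:
  v=00: Γ:[p1=F] Δ:[(p1 → p0)=T] refutes=False
  v=01: Γ:[p1=T] Δ:[(p1 → p0)=F] refutes=True  ← countermodel

Result: NO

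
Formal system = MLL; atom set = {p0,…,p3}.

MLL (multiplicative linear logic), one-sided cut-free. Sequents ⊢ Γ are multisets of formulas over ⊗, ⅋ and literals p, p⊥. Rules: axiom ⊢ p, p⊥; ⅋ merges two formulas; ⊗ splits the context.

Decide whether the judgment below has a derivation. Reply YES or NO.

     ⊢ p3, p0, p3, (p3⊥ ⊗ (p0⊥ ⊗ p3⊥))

Proof tree:
[⊗]  ⊢ p3, p0, p3, (p3⊥ ⊗ (p0⊥ ⊗ p3⊥))
  [Ax]  ⊢ p3, p3⊥
  [⊗]  ⊢ p0, p3, (p0⊥ ⊗ p3⊥)
    [Ax]  ⊢ p0, p0⊥
    [Ax]  ⊢ p3, p3⊥

Result: YES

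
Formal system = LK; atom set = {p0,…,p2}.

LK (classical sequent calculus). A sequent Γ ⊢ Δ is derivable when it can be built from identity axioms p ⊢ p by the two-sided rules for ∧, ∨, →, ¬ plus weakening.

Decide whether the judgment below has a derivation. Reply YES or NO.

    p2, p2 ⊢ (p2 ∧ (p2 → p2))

Derivation (root first):
[WL] p2, p2 ⊢ (p2 ∧ (p2 → p2))
  [∧R] p2 ⊢ (p2 ∧ (p2 → p2))
    [WL] p2, p2 ⊢ p2
      [Ax] p2 ⊢ p2
    [→R]  ⊢ (p2 → p2)
      [Ax] p2 ⊢ p2

Result: YES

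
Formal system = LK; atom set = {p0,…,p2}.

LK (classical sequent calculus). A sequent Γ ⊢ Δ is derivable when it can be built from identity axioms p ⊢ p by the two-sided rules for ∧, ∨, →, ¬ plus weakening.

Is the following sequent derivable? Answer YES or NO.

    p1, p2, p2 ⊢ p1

Derivation (root first):
[WL] p1, p2, p2 ⊢ p1
  [WL] p1, p2 ⊢ p1
    [Ax] p1 ⊢ p1

Result: YES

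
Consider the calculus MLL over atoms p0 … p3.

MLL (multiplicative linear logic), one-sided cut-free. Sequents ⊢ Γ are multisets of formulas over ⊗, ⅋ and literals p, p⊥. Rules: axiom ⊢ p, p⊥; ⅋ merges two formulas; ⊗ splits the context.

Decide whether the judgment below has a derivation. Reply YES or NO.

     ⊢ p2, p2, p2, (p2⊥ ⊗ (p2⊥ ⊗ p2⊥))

Derivation trace:
[⊗]  ⊢ p2, p2, p2, (p2⊥ ⊗ (p2⊥ ⊗ p2⊥))
  [Ax]  ⊢ p2, p2⊥
  [⊗]  ⊢ p2, p2, (p2⊥ ⊗ p2⊥)
    [Ax]  ⊢ p2, p2⊥
    [Ax]  ⊢ p2, p2⊥

Result: YES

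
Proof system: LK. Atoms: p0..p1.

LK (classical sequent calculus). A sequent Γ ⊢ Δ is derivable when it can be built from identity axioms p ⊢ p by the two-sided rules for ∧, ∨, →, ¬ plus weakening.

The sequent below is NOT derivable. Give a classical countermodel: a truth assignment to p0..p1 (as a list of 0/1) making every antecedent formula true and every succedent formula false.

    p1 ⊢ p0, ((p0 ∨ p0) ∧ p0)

Truth-table refutation:
  v=00: Γ:[p1=F] Δ:[p0=F, ((p0 ∨ p0) ∧ p0)=F] refutes=False
  v=01: Γ:[p1=T] Δ:[p0=F, ((p0 ∨ p0) ∧ p0)=F] refutes=True  ← countermodel

Result: [0, 1]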